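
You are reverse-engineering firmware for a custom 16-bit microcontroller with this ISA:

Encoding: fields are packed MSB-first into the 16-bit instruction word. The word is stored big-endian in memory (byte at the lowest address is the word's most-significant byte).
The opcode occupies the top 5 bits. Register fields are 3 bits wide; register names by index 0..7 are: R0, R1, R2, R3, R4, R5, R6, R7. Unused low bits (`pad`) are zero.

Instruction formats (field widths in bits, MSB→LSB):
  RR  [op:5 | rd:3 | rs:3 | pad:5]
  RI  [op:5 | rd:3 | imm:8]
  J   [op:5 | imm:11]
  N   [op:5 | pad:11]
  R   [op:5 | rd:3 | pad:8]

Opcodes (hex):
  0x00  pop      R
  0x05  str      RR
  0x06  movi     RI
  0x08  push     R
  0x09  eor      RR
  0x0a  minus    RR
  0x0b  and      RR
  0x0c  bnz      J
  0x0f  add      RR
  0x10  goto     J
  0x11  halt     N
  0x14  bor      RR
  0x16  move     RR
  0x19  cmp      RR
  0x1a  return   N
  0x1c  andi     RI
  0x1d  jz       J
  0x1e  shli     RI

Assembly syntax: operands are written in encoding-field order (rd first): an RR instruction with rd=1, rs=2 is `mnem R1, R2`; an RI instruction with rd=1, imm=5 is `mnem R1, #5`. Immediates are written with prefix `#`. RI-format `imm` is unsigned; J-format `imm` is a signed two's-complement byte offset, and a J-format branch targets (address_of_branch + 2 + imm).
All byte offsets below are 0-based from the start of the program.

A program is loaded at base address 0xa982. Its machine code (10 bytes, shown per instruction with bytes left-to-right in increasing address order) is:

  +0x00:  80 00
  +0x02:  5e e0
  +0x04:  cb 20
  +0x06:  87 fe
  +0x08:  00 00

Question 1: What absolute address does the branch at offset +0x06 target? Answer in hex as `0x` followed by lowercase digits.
+0x06: 87 fe ⇒ word 0x87fe (big)
  top 5b → 0x10 → goto [J]
  imm@[10:0]=0x7fe (s11→-2) ⇒ #-2
  target = base 0xa982 + off 0x06 + 2 + imm -2 = 0xa988

0xa988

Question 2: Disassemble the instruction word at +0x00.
goto #0

off 0x00: read 80 00 as big → 0x8000
  top 5b → 0x10 → goto [J]
  imm@[10:0]=0x0 ⇒ #0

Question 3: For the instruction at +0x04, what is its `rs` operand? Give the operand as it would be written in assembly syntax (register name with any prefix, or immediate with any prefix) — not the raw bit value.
off 0x04: read cb 20 as big → 0xcb20
  op=0xcb20>>11=0x19 ⇒ cmp (RR)
  rd@[10:8]=0x3 ⇒ R3
  rs@[7:5]=0x1 ⇒ R1

R1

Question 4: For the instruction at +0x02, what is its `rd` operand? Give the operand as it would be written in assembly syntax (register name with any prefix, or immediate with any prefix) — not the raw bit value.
R6

[02] 5e e0 → 0x5ee0
  opcode bits[15:11]=0xb: and/RR
  rd@[10:8]=0x6 ⇒ R6
  rs@[7:5]=0x7 ⇒ R7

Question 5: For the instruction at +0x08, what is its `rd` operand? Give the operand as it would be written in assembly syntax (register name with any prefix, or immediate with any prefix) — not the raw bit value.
+0x08: 00 00 ⇒ word 0x0000 (big)
  op=0x0000>>11=0x0 ⇒ pop (R)
  [10:8] rd=0 = R0

R0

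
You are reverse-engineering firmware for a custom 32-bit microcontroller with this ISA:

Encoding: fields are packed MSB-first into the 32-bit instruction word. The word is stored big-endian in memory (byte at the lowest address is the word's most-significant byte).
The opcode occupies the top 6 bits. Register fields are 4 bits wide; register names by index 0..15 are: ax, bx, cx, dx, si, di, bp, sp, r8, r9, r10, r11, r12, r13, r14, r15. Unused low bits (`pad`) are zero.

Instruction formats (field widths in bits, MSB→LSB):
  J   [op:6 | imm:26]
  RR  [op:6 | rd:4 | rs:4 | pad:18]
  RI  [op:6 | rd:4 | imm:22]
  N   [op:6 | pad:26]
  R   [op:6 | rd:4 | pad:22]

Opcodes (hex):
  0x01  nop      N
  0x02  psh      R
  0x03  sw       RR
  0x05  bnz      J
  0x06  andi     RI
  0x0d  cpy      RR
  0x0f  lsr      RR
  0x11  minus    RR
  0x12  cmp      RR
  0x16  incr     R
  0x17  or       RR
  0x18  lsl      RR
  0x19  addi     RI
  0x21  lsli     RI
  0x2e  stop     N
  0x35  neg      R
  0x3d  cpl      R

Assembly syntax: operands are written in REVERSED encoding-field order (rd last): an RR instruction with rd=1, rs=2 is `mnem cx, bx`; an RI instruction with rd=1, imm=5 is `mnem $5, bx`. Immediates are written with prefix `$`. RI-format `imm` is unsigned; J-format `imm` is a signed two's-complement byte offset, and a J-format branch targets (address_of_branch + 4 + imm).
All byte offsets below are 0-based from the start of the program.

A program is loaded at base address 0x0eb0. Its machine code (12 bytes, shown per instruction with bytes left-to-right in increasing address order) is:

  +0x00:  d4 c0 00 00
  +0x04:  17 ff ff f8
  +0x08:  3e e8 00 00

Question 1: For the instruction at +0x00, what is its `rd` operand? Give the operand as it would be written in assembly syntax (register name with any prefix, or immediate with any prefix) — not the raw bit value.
dx

+0x00: d4 c0 00 00 ⇒ word 0xd4c00000 (big)
  top 6b → 0x35 → neg [R]
  [25:22] rd=3 = dx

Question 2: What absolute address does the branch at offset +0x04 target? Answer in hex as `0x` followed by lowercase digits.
0x0eb0

off 0x04: read 17 ff ff f8 as big → 0x17fffff8
  op=0x17fffff8>>26=0x5 ⇒ bnz (J)
  imm: (w>>0)&0x3ffffff=0x3fffff8 (s26→-8) → $-8
  target = base 0x0eb0 + off 0x04 + 4 + imm -8 = 0x0eb0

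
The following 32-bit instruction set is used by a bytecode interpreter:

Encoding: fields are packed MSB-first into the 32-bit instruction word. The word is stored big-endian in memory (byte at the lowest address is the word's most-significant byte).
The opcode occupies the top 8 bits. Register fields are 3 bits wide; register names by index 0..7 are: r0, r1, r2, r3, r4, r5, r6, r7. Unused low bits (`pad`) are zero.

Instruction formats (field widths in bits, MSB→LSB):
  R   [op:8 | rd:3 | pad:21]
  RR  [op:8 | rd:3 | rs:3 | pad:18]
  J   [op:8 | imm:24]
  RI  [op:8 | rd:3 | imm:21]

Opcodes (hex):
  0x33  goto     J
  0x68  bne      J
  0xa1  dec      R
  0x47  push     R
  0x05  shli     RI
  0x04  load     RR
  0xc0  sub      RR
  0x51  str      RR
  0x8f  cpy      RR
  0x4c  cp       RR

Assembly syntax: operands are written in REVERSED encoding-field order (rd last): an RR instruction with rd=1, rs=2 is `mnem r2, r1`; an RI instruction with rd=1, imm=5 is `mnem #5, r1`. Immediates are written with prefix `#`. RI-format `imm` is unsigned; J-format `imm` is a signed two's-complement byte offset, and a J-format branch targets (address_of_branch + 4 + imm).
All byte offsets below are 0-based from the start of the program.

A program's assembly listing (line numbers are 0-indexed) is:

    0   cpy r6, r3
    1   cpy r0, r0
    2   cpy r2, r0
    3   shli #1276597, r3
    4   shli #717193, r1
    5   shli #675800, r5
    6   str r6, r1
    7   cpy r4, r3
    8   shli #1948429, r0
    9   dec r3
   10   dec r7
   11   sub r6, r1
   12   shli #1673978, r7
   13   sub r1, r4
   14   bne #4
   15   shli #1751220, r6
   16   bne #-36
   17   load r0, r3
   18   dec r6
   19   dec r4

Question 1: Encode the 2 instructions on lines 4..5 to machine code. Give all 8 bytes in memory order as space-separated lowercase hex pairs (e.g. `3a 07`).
05 2a f1 89 05 aa 4f d8

line 4 (shli): pack op=0x5:8|rd=1:3|imm=717193:21 = 0x052af189; big→ 05 2a f1 89
line 5 (shli): pack op=0x5:8|rd=5:3|imm=675800:21 = 0x05aa4fd8; big→ 05 aa 4f d8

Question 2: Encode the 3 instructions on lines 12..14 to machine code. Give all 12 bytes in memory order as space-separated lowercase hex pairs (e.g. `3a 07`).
line 12 (shli): pack op=0x5:8|rd=7:3|imm=1673978:21 = 0x05f98afa; big→ 05 f9 8a fa
line 13 (sub): pack op=0xc0:8|rd=4:3|rs=1:3|pad=0:18 = 0xc0840000; big→ c0 84 00 00
line 14 (bne): pack op=0x68:8|imm=4:24 = 0x68000004; big→ 68 00 00 04

05 f9 8a fa c0 84 00 00 68 00 00 04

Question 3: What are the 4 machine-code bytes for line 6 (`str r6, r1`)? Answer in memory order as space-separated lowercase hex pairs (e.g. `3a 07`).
6. str fields op=0x51:8|rd=1:3|rs=6:3|pad=0:18 → word 51380000h → 51 38 00 00

51 38 00 00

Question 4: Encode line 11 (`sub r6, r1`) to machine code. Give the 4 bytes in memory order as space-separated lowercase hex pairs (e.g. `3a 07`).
c0 38 00 00

L11: sub op=0xc0:8|rd=1:3|rs=6:3|pad=0:18 ⇒ 0xc0380000 ⇒ big c0 38 00 00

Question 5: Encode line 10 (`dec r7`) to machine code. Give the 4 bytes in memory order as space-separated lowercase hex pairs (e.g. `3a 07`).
line 10 (dec): pack op=0xa1:8|rd=7:3|pad=0:21 = 0xa1e00000; big→ a1 e0 00 00

a1 e0 00 00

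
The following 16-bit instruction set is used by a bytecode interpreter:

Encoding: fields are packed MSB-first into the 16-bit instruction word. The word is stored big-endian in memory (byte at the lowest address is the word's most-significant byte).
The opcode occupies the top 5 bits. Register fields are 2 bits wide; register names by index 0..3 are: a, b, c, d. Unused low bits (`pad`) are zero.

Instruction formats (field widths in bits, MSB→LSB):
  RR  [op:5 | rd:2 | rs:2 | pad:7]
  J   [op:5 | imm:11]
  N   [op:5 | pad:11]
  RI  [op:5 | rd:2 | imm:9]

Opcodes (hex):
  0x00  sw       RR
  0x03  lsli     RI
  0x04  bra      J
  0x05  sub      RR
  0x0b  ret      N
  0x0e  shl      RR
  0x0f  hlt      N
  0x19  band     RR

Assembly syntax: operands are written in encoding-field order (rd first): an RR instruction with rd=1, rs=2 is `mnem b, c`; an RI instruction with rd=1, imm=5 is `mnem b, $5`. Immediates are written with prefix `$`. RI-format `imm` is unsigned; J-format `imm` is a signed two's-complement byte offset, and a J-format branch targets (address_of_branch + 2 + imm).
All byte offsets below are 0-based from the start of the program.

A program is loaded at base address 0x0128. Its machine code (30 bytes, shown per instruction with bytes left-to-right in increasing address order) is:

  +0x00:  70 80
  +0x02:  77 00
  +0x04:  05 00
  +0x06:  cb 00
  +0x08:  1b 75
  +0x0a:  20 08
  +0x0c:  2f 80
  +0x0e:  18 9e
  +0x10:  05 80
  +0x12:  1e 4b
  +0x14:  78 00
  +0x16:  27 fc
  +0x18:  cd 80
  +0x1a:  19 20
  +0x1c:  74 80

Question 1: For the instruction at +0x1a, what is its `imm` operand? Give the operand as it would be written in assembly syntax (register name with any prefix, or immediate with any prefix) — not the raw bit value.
@+1a  big-endian(19 20) = 0x1920
  opcode bits[15:11]=0x3: lsli/RI
  [10:9] rd=0 = a
  [8:0] imm=288 = $288

$288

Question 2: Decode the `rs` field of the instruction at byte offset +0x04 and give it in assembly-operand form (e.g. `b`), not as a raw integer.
c

@+04  big-endian(05 00) = 0x0500
  op=0x0500>>11=0x0 ⇒ sw (RR)
  rd@[10:9]=0x2 ⇒ c
  rs@[8:7]=0x2 ⇒ c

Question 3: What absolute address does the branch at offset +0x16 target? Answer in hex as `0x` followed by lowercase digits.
0x013c

+0x16: 27 fc ⇒ word 0x27fc (big)
  top 5b → 0x4 → bra [J]
  imm@[10:0]=0x7fc (s11→-4) ⇒ $-4
  target = base 0x0128 + off 0x16 + 2 + imm -4 = 0x013c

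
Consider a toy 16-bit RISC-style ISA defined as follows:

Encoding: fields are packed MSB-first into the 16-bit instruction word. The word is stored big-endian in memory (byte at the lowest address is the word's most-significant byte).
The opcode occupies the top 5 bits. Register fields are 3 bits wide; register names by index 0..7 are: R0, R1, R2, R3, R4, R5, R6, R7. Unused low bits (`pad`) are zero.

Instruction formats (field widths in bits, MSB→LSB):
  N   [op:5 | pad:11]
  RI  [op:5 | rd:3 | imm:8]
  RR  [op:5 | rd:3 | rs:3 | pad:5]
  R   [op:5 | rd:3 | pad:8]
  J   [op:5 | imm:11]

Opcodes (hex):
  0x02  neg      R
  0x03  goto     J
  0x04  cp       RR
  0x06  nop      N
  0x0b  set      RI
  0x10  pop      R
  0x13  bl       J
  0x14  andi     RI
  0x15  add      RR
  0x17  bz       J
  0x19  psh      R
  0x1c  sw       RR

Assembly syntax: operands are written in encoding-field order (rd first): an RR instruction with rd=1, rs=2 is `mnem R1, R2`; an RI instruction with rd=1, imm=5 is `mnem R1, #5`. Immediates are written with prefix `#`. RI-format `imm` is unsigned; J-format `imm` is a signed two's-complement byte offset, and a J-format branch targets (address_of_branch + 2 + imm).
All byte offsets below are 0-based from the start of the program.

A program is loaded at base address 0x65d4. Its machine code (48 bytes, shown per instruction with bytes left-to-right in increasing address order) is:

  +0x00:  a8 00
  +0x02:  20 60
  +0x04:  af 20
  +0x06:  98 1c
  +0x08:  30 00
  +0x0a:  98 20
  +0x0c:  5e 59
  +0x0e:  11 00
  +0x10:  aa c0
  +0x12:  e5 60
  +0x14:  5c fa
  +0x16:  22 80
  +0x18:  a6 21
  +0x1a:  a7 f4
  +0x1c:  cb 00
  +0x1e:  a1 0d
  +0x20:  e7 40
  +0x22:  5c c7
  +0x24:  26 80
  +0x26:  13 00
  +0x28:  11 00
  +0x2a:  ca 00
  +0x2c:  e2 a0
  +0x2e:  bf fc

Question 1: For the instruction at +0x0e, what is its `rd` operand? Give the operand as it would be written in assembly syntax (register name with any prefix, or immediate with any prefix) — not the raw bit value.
+0x0e: 11 00 ⇒ word 0x1100 (big)
  top 5b → 0x2 → neg [R]
  rd@[10:8]=0x1 ⇒ R1

R1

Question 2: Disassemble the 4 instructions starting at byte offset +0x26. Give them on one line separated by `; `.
off 0x26: read 13 00 as big → 0x1300
  top 5b → 0x2 → neg [R]
  rd@[10:8]=0x3 ⇒ R3
off 0x28: read 11 00 as big → 0x1100
  top 5b → 0x2 → neg [R]
  rd@[10:8]=0x1 ⇒ R1
off 0x2a: read ca 00 as big → 0xca00
  top 5b → 0x19 → psh [R]
  rd@[10:8]=0x2 ⇒ R2
off 0x2c: read e2 a0 as big → 0xe2a0
  top 5b → 0x1c → sw [RR]
  rd@[10:8]=0x2 ⇒ R2
  rs@[7:5]=0x5 ⇒ R5

neg R3; neg R1; psh R2; sw R2, R5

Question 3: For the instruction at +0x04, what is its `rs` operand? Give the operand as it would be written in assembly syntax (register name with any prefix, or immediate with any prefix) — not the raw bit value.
off 0x04: read af 20 as big → 0xaf20
  top 5b → 0x15 → add [RR]
  rd@[10:8]=0x7 ⇒ R7
  rs@[7:5]=0x1 ⇒ R1

R1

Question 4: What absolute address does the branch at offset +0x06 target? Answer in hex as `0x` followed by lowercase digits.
0x65f8

+0x06: 98 1c ⇒ word 0x981c (big)
  top 5b → 0x13 → bl [J]
  imm@[10:0]=0x1c ⇒ #28
  target = base 0x65d4 + off 0x06 + 2 + imm 28 = 0x65f8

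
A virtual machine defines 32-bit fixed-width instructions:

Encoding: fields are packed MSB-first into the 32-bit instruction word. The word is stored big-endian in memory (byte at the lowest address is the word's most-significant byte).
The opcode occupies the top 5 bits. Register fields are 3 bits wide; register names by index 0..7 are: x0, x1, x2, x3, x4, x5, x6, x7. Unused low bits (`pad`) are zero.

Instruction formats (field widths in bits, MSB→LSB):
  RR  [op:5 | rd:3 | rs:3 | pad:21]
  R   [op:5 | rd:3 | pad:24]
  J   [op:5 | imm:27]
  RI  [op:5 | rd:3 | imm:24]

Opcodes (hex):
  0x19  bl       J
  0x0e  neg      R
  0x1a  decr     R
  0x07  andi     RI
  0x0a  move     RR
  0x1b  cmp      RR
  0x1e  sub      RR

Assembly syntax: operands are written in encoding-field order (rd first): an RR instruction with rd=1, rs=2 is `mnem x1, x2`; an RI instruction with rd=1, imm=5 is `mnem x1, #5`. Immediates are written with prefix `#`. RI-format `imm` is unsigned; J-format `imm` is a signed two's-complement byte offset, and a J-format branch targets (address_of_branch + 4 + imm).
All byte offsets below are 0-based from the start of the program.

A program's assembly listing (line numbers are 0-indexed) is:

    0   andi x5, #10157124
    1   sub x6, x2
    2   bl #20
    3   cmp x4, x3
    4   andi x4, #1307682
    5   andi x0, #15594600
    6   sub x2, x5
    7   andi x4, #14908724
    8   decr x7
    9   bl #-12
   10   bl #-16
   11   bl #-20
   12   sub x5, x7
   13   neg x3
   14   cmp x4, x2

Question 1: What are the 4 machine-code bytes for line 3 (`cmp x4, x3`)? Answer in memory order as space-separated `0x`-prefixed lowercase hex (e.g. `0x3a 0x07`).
L3: cmp op=0x1b:5|rd=4:3|rs=3:3|pad=0:21 ⇒ 0xdc600000 ⇒ big dc 60 00 00

0xdc 0x60 0x00 0x00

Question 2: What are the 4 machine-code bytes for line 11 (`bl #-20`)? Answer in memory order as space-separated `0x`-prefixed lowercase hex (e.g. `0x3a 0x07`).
0xcf 0xff 0xff 0xec

line 11 (bl): pack op=0x19:5|imm=-20:27 = 0xcfffffec; big→ cf ff ff ec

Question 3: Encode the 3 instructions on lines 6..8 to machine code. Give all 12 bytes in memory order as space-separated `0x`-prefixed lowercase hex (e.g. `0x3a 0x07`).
0xf2 0xa0 0x00 0x00 0x3c 0xe3 0x7d 0x34 0xd7 0x00 0x00 0x00

L6: sub op=0x1e:5|rd=2:3|rs=5:3|pad=0:21 ⇒ 0xf2a00000 ⇒ big f2 a0 00 00
L7: andi op=0x7:5|rd=4:3|imm=14908724:24 ⇒ 0x3ce37d34 ⇒ big 3c e3 7d 34
L8: decr op=0x1a:5|rd=7:3|pad=0:24 ⇒ 0xd7000000 ⇒ big d7 00 00 00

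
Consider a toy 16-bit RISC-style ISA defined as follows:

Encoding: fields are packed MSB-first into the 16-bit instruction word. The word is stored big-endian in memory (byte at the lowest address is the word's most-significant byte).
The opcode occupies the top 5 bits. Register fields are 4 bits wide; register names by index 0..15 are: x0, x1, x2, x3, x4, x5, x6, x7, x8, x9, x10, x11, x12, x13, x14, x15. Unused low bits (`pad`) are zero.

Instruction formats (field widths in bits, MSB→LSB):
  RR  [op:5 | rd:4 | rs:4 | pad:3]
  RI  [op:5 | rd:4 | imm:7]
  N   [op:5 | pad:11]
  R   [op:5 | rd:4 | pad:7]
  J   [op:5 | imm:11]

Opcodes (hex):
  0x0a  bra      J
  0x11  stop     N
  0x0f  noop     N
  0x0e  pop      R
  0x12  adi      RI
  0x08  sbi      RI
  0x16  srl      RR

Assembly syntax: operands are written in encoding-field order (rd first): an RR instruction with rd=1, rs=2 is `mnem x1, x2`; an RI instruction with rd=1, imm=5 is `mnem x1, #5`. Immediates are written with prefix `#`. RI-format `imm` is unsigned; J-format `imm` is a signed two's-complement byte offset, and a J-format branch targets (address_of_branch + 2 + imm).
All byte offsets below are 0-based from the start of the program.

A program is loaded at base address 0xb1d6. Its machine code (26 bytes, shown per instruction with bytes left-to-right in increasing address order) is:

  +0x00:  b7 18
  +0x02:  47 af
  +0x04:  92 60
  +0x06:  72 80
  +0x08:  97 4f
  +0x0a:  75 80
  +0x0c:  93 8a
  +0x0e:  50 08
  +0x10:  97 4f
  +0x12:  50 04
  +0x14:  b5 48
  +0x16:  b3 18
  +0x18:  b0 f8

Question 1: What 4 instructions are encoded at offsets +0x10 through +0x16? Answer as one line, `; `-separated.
+0x10: 97 4f ⇒ word 0x974f (big)
  op=0x974f>>11=0x12 ⇒ adi (RI)
  rd@[10:7]=0xe ⇒ x14
  imm@[6:0]=0x4f ⇒ #79
+0x12: 50 04 ⇒ word 0x5004 (big)
  op=0x5004>>11=0xa ⇒ bra (J)
  imm@[10:0]=0x4 ⇒ #4
+0x14: b5 48 ⇒ word 0xb548 (big)
  op=0xb548>>11=0x16 ⇒ srl (RR)
  rd@[10:7]=0xa ⇒ x10
  rs@[6:3]=0x9 ⇒ x9
+0x16: b3 18 ⇒ word 0xb318 (big)
  op=0xb318>>11=0x16 ⇒ srl (RR)
  rd@[10:7]=0x6 ⇒ x6
  rs@[6:3]=0x3 ⇒ x3

adi x14, #79; bra #4; srl x10, x9; srl x6, x3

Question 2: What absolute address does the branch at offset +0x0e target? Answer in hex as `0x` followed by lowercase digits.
0xb1ee

[0e] 50 08 → 0x5008
  top 5b → 0xa → bra [J]
  imm: (w>>0)&0x7ff=0x8 → #8
  target = base 0xb1d6 + off 0x0e + 2 + imm 8 = 0xb1ee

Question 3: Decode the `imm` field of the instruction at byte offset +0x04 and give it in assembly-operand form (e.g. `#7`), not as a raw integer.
@+04  big-endian(92 60) = 0x9260
  top 5b → 0x12 → adi [RI]
  rd: (w>>7)&0xf=0x4 → x4
  imm: (w>>0)&0x7f=0x60 → #96

#96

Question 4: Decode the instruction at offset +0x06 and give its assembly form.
off 0x06: read 72 80 as big → 0x7280
  top 5b → 0xe → pop [R]
  rd: (w>>7)&0xf=0x5 → x5

pop x5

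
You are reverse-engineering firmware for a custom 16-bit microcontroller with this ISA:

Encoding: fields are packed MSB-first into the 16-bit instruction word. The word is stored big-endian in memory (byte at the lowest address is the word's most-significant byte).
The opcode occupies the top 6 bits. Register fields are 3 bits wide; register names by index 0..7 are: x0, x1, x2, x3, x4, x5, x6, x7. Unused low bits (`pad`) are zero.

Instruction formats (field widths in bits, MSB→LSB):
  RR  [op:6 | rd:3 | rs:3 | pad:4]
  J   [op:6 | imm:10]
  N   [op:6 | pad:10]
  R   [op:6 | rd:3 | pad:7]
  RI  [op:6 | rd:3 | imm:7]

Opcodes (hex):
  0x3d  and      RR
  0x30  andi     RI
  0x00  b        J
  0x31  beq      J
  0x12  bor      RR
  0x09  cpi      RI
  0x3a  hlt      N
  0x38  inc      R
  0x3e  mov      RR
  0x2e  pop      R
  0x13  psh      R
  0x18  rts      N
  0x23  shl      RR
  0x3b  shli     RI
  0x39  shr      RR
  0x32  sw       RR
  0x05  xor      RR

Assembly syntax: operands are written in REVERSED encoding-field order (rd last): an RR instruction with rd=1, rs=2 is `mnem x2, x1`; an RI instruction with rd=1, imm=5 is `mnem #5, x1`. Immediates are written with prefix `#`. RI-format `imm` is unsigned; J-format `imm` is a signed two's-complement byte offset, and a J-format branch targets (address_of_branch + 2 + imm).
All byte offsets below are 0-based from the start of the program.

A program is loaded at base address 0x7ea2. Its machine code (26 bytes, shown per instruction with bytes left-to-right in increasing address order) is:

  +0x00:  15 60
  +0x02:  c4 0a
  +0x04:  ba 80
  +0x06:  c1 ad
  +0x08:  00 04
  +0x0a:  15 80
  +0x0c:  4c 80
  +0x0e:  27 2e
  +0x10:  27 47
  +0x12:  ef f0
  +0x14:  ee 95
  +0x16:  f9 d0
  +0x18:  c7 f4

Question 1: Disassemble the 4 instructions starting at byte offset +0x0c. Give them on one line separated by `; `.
psh x1; cpi #46, x6; cpi #71, x6; shli #112, x7

@+0c  big-endian(4c 80) = 0x4c80
  opcode bits[15:10]=0x13: psh/R
  rd: (w>>7)&0x7=0x1 → x1
@+0e  big-endian(27 2e) = 0x272e
  opcode bits[15:10]=0x9: cpi/RI
  rd: (w>>7)&0x7=0x6 → x6
  imm: (w>>0)&0x7f=0x2e → #46
@+10  big-endian(27 47) = 0x2747
  opcode bits[15:10]=0x9: cpi/RI
  rd: (w>>7)&0x7=0x6 → x6
  imm: (w>>0)&0x7f=0x47 → #71
@+12  big-endian(ef f0) = 0xeff0
  opcode bits[15:10]=0x3b: shli/RI
  rd: (w>>7)&0x7=0x7 → x7
  imm: (w>>0)&0x7f=0x70 → #112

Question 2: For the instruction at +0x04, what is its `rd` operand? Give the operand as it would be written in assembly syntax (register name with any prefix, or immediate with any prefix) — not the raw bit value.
[04] ba 80 → 0xba80
  top 6b → 0x2e → pop [R]
  [9:7] rd=5 = x5

x5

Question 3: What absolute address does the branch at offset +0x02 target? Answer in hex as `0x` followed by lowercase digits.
@+02  big-endian(c4 0a) = 0xc40a
  opcode bits[15:10]=0x31: beq/J
  imm@[9:0]=0xa ⇒ #10
  target = base 0x7ea2 + off 0x02 + 2 + imm 10 = 0x7eb0

0x7eb0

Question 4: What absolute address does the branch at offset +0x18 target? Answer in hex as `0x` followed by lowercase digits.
0x7eb0

+0x18: c7 f4 ⇒ word 0xc7f4 (big)
  top 6b → 0x31 → beq [J]
  [9:0] imm=1012 (s10→-12) = #-12
  target = base 0x7ea2 + off 0x18 + 2 + imm -12 = 0x7eb0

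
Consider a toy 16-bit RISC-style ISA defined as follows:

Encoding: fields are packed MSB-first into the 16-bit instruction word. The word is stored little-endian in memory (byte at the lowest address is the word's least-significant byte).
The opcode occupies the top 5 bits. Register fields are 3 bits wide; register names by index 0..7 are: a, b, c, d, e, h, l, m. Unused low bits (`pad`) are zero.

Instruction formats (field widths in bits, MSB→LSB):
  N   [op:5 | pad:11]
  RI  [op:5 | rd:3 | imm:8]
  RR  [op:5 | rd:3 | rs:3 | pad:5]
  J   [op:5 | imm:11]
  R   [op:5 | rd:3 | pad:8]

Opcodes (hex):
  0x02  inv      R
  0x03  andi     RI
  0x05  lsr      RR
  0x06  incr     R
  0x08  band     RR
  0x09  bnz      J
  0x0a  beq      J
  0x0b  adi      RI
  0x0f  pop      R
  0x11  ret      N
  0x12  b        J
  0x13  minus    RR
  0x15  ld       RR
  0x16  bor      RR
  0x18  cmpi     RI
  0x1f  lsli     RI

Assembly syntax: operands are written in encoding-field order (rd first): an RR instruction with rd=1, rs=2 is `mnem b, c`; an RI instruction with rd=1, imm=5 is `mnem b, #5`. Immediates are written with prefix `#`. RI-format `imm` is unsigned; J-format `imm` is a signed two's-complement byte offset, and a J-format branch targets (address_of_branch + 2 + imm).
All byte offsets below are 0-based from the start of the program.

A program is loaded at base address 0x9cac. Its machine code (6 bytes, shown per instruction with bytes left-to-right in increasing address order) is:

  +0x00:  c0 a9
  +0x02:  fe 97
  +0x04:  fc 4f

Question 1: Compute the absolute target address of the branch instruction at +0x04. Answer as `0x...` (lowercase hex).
[04] fc 4f → 0x4ffc
  op=0x4ffc>>11=0x9 ⇒ bnz (J)
  imm: (w>>0)&0x7ff=0x7fc (s11→-4) → #-4
  target = base 0x9cac + off 0x04 + 2 + imm -4 = 0x9cae

0x9cae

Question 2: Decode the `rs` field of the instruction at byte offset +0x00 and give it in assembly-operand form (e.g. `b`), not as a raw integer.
l

+0x00: c0 a9 ⇒ word 0xa9c0 (little)
  opcode bits[15:11]=0x15: ld/RR
  rd@[10:8]=0x1 ⇒ b
  rs@[7:5]=0x6 ⇒ l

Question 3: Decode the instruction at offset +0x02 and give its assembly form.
b #-2

off 0x02: read fe 97 as little → 0x97fe
  top 5b → 0x12 → b [J]
  imm: (w>>0)&0x7ff=0x7fe (s11→-2) → #-2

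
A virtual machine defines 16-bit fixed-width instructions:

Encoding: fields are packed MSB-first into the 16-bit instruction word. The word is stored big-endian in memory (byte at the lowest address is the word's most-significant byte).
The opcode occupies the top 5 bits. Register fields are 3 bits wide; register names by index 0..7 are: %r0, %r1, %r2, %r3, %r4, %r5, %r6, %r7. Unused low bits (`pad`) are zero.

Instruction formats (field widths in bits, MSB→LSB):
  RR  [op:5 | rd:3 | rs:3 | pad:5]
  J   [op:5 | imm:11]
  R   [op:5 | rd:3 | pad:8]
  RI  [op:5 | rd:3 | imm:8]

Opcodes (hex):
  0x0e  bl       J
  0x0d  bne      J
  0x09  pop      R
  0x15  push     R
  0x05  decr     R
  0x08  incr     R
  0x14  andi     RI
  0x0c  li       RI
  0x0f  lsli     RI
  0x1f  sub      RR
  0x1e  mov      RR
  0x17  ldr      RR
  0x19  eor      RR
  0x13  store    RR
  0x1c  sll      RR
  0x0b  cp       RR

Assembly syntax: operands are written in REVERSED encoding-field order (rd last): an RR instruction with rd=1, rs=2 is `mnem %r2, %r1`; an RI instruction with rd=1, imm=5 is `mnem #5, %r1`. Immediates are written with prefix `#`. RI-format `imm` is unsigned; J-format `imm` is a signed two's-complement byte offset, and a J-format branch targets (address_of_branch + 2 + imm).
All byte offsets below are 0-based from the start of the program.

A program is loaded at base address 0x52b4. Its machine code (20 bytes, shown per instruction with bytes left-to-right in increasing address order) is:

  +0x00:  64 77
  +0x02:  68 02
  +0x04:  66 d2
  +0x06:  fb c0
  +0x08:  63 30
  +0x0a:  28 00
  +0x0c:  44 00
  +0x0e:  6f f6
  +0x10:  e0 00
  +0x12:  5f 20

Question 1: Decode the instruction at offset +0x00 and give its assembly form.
li #119, %r4

[00] 64 77 → 0x6477
  top 5b → 0xc → li [RI]
  rd: (w>>8)&0x7=0x4 → %r4
  imm: (w>>0)&0xff=0x77 → #119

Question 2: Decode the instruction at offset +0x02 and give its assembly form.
bne #2

+0x02: 68 02 ⇒ word 0x6802 (big)
  op=0x6802>>11=0xd ⇒ bne (J)
  imm: (w>>0)&0x7ff=0x2 → #2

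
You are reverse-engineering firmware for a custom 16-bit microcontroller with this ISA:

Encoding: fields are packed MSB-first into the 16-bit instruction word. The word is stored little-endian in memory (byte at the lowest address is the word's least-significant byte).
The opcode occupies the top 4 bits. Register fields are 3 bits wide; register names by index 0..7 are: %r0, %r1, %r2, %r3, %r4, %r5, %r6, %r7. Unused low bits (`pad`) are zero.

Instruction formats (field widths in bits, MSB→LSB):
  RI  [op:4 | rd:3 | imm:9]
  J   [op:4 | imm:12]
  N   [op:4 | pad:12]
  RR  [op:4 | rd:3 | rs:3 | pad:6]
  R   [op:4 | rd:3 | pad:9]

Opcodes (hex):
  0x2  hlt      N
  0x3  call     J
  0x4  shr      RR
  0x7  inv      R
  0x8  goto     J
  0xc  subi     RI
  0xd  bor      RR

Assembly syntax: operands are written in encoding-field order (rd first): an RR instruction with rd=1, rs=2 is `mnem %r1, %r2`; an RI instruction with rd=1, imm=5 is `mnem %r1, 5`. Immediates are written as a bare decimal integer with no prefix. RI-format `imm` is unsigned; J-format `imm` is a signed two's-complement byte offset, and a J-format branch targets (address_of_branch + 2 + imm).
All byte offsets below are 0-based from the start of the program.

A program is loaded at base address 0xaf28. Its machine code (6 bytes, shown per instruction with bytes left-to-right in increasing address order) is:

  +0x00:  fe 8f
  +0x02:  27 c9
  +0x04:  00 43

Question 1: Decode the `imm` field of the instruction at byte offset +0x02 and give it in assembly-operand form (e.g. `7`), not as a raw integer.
@+02  little-endian(27 c9) = 0xc927
  top 4b → 0xc → subi [RI]
  rd: (w>>9)&0x7=0x4 → %r4
  imm: (w>>0)&0x1ff=0x127 → 295

295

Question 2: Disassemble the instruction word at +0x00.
@+00  little-endian(fe 8f) = 0x8ffe
  opcode bits[15:12]=0x8: goto/J
  imm: (w>>0)&0xfff=0xffe (s12→-2) → -2

goto -2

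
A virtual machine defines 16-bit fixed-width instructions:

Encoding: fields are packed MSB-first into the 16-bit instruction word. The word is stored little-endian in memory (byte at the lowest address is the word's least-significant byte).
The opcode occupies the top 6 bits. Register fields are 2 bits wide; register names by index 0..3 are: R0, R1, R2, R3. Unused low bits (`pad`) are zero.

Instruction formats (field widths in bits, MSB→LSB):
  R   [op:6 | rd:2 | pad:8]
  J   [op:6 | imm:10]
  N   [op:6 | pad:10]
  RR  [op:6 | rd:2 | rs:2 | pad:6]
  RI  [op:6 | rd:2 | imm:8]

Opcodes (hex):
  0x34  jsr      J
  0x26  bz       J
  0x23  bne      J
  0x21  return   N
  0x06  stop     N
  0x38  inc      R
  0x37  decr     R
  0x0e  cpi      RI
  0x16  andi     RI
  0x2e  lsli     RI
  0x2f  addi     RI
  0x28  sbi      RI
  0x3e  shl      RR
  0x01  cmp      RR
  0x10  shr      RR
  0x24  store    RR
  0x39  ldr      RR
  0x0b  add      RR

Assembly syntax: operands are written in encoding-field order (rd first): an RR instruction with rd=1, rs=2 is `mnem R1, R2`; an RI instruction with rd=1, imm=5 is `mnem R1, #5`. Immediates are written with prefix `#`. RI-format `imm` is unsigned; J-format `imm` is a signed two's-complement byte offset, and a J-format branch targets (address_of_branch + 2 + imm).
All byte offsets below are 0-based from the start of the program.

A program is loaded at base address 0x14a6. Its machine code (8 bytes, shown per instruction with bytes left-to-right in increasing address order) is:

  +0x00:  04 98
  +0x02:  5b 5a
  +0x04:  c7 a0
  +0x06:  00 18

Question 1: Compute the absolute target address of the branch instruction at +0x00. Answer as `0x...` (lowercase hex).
0x14ac

+0x00: 04 98 ⇒ word 0x9804 (little)
  op=0x9804>>10=0x26 ⇒ bz (J)
  imm: (w>>0)&0x3ff=0x4 → #4
  target = base 0x14a6 + off 0x00 + 2 + imm 4 = 0x14ac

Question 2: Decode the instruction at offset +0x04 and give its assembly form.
sbi R0, #199

off 0x04: read c7 a0 as little → 0xa0c7
  op=0xa0c7>>10=0x28 ⇒ sbi (RI)
  rd: (w>>8)&0x3=0x0 → R0
  imm: (w>>0)&0xff=0xc7 → #199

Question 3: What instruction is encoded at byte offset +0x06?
stop

+0x06: 00 18 ⇒ word 0x1800 (little)
  op=0x1800>>10=0x6 ⇒ stop (N)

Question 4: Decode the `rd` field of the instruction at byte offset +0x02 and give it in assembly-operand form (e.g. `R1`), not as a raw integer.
off 0x02: read 5b 5a as little → 0x5a5b
  top 6b → 0x16 → andi [RI]
  [9:8] rd=2 = R2
  [7:0] imm=91 = #91

R2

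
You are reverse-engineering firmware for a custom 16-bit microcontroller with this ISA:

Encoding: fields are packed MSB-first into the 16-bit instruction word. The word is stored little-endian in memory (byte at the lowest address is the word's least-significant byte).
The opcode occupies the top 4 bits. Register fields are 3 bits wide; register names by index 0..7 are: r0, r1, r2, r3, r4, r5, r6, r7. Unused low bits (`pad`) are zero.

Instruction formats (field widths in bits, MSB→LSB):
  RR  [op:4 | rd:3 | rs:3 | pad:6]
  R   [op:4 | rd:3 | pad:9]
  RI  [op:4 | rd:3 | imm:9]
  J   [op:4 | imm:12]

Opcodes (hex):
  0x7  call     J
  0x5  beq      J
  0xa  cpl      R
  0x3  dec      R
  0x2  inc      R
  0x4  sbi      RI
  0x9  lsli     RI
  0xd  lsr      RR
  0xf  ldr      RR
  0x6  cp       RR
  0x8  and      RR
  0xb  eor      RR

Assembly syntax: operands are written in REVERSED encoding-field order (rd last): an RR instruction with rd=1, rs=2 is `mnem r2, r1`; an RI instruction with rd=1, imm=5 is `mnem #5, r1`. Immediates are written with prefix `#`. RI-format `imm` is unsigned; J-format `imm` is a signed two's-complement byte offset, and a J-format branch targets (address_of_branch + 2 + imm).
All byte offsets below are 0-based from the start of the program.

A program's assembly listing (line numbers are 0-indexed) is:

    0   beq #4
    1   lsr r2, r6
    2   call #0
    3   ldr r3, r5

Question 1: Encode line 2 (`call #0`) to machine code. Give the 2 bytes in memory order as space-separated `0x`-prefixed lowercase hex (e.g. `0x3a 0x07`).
line 2 (call): pack op=0x7:4|imm=0:12 = 0x7000; little→ 00 70

0x00 0x70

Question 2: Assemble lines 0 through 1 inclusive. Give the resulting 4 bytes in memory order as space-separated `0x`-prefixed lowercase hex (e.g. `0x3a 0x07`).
L0: beq op=0x5:4|imm=4:12 ⇒ 0x5004 ⇒ little 04 50
L1: lsr op=0xd:4|rd=6:3|rs=2:3|pad=0:6 ⇒ 0xdc80 ⇒ little 80 dc

0x04 0x50 0x80 0xdc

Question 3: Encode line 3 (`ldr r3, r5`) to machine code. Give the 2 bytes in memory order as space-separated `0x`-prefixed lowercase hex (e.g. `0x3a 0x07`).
0xc0 0xfa

line 3 (ldr): pack op=0xf:4|rd=5:3|rs=3:3|pad=0:6 = 0xfac0; little→ c0 fa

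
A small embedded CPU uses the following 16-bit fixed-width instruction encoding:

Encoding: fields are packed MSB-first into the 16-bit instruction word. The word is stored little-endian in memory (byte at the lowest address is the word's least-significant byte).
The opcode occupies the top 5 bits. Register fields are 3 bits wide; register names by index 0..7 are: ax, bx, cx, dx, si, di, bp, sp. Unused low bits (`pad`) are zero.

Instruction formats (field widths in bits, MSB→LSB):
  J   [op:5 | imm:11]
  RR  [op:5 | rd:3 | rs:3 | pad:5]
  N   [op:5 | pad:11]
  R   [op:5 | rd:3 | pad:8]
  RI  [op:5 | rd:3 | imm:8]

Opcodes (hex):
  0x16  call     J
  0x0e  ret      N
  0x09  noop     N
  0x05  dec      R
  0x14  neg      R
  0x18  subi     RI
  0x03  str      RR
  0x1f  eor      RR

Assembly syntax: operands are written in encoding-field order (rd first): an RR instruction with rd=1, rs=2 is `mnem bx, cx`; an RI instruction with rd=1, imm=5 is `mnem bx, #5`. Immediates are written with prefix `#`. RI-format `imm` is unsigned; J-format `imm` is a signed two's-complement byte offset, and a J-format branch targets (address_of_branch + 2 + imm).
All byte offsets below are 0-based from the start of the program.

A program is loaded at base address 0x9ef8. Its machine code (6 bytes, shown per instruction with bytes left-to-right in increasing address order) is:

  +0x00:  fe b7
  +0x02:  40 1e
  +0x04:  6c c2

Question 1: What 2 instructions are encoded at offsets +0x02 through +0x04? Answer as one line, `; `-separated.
str bp, cx; subi cx, #108

off 0x02: read 40 1e as little → 0x1e40
  opcode bits[15:11]=0x3: str/RR
  rd: (w>>8)&0x7=0x6 → bp
  rs: (w>>5)&0x7=0x2 → cx
off 0x04: read 6c c2 as little → 0xc26c
  opcode bits[15:11]=0x18: subi/RI
  rd: (w>>8)&0x7=0x2 → cx
  imm: (w>>0)&0xff=0x6c → #108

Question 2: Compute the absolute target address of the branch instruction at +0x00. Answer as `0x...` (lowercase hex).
off 0x00: read fe b7 as little → 0xb7fe
  opcode bits[15:11]=0x16: call/J
  imm@[10:0]=0x7fe (s11→-2) ⇒ #-2
  target = base 0x9ef8 + off 0x00 + 2 + imm -2 = 0x9ef8

0x9ef8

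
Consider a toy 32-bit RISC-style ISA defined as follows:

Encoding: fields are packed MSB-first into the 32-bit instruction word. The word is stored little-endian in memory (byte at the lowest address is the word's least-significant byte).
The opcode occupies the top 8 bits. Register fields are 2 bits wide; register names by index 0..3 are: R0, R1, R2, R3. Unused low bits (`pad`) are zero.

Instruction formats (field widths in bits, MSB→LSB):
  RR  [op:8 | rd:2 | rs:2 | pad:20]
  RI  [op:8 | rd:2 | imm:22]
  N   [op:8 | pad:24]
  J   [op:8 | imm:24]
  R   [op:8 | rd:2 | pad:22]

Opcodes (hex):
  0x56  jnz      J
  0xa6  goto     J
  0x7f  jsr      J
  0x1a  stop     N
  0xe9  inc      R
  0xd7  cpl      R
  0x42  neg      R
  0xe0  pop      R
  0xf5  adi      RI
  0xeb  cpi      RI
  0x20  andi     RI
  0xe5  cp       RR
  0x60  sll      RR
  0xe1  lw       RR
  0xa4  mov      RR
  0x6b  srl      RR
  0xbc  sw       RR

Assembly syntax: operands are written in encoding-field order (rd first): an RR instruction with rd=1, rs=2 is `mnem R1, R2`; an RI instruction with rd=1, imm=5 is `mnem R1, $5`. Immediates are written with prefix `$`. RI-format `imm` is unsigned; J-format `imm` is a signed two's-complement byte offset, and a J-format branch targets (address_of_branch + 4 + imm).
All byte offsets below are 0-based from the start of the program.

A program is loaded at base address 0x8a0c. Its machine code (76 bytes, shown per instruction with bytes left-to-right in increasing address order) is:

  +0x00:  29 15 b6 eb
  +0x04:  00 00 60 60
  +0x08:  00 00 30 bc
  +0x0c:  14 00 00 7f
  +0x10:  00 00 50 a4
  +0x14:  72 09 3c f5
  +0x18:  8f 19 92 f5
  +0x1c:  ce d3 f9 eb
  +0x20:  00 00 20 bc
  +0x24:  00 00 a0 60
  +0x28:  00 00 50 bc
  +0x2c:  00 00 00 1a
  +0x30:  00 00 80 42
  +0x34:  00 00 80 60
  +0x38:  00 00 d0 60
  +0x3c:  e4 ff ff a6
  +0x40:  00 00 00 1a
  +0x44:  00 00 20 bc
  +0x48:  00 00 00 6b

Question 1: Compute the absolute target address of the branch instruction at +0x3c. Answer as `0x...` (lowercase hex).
[3c] e4 ff ff a6 → 0xa6ffffe4
  opcode bits[31:24]=0xa6: goto/J
  imm@[23:0]=0xffffe4 (s24→-28) ⇒ $-28
  target = base 0x8a0c + off 0x3c + 4 + imm -28 = 0x8a30

0x8a30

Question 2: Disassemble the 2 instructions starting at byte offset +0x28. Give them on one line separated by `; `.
sw R1, R1; stop

+0x28: 00 00 50 bc ⇒ word 0xbc500000 (little)
  opcode bits[31:24]=0xbc: sw/RR
  [23:22] rd=1 = R1
  [21:20] rs=1 = R1
+0x2c: 00 00 00 1a ⇒ word 0x1a000000 (little)
  opcode bits[31:24]=0x1a: stop/N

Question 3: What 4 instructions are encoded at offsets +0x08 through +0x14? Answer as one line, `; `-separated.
+0x08: 00 00 30 bc ⇒ word 0xbc300000 (little)
  op=0xbc300000>>24=0xbc ⇒ sw (RR)
  [23:22] rd=0 = R0
  [21:20] rs=3 = R3
+0x0c: 14 00 00 7f ⇒ word 0x7f000014 (little)
  op=0x7f000014>>24=0x7f ⇒ jsr (J)
  [23:0] imm=20 = $20
+0x10: 00 00 50 a4 ⇒ word 0xa4500000 (little)
  op=0xa4500000>>24=0xa4 ⇒ mov (RR)
  [23:22] rd=1 = R1
  [21:20] rs=1 = R1
+0x14: 72 09 3c f5 ⇒ word 0xf53c0972 (little)
  op=0xf53c0972>>24=0xf5 ⇒ adi (RI)
  [23:22] rd=0 = R0
  [21:0] imm=3934578 = $3934578

sw R0, R3; jsr $20; mov R1, R1; adi R0, $3934578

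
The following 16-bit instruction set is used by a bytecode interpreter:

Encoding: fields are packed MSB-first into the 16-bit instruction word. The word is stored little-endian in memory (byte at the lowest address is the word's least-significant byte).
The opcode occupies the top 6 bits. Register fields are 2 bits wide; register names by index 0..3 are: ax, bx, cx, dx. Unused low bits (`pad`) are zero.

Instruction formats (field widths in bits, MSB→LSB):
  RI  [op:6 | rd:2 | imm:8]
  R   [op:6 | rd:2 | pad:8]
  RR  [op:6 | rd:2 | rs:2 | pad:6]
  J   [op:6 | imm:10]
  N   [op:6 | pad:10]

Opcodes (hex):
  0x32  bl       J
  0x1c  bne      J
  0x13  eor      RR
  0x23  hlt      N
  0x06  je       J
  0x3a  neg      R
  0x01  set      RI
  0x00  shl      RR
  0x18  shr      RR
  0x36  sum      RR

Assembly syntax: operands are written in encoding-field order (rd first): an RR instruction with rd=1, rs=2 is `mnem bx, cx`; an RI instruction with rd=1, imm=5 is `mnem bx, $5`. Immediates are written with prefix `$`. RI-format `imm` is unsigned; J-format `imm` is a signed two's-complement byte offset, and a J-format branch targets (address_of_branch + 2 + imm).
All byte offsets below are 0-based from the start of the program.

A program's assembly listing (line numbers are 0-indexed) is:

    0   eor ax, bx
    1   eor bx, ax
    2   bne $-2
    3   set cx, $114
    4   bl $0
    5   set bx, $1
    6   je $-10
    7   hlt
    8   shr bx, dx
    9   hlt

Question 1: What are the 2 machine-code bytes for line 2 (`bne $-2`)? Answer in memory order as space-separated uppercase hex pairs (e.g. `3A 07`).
FE 73

L2: bne op=0x1c:6|imm=-2:10 ⇒ 0x73fe ⇒ little fe 73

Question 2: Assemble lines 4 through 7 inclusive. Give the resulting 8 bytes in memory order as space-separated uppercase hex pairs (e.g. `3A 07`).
00 C8 01 05 F6 1B 00 8C

4. bl fields op=0x32:6|imm=0:10 → word c800h → 00 c8
5. set fields op=0x1:6|rd=1:2|imm=1:8 → word 0501h → 01 05
6. je fields op=0x6:6|imm=-10:10 → word 1bf6h → f6 1b
7. hlt fields op=0x23:6|pad=0:10 → word 8c00h → 00 8c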